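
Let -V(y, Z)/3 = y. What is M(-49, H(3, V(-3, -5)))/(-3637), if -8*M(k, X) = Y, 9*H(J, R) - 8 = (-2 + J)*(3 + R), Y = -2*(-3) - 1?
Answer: 5/29096 ≈ 0.00017184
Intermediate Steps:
V(y, Z) = -3*y
Y = 5 (Y = 6 - 1 = 5)
H(J, R) = 8/9 + (-2 + J)*(3 + R)/9 (H(J, R) = 8/9 + ((-2 + J)*(3 + R))/9 = 8/9 + (-2 + J)*(3 + R)/9)
M(k, X) = -5/8 (M(k, X) = -⅛*5 = -5/8)
M(-49, H(3, V(-3, -5)))/(-3637) = -5/8/(-3637) = -5/8*(-1/3637) = 5/29096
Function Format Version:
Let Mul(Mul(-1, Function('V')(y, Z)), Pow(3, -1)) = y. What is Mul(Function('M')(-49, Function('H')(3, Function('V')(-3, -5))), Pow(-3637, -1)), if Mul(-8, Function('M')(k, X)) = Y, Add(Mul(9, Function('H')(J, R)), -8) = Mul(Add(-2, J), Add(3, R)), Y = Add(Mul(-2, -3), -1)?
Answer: Rational(5, 29096) ≈ 0.00017184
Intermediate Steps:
Function('V')(y, Z) = Mul(-3, y)
Y = 5 (Y = Add(6, -1) = 5)
Function('H')(J, R) = Add(Rational(8, 9), Mul(Rational(1, 9), Add(-2, J), Add(3, R))) (Function('H')(J, R) = Add(Rational(8, 9), Mul(Rational(1, 9), Mul(Add(-2, J), Add(3, R)))) = Add(Rational(8, 9), Mul(Rational(1, 9), Add(-2, J), Add(3, R))))
Function('M')(k, X) = Rational(-5, 8) (Function('M')(k, X) = Mul(Rational(-1, 8), 5) = Rational(-5, 8))
Mul(Function('M')(-49, Function('H')(3, Function('V')(-3, -5))), Pow(-3637, -1)) = Mul(Rational(-5, 8), Pow(-3637, -1)) = Mul(Rational(-5, 8), Rational(-1, 3637)) = Rational(5, 29096)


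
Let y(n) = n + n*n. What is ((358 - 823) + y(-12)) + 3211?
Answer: 2878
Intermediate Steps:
y(n) = n + n²
((358 - 823) + y(-12)) + 3211 = ((358 - 823) - 12*(1 - 12)) + 3211 = (-465 - 12*(-11)) + 3211 = (-465 + 132) + 3211 = -333 + 3211 = 2878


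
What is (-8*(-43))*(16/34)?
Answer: 2752/17 ≈ 161.88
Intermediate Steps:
(-8*(-43))*(16/34) = 344*(16*(1/34)) = 344*(8/17) = 2752/17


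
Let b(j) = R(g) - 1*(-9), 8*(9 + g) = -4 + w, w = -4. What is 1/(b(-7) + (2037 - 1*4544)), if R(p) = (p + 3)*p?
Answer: -1/2428 ≈ -0.00041186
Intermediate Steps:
g = -10 (g = -9 + (-4 - 4)/8 = -9 + (⅛)*(-8) = -9 - 1 = -10)
R(p) = p*(3 + p) (R(p) = (3 + p)*p = p*(3 + p))
b(j) = 79 (b(j) = -10*(3 - 10) - 1*(-9) = -10*(-7) + 9 = 70 + 9 = 79)
1/(b(-7) + (2037 - 1*4544)) = 1/(79 + (2037 - 1*4544)) = 1/(79 + (2037 - 4544)) = 1/(79 - 2507) = 1/(-2428) = -1/2428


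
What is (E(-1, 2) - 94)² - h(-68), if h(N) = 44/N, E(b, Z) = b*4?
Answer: 163279/17 ≈ 9604.6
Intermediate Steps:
E(b, Z) = 4*b
(E(-1, 2) - 94)² - h(-68) = (4*(-1) - 94)² - 44/(-68) = (-4 - 94)² - 44*(-1)/68 = (-98)² - 1*(-11/17) = 9604 + 11/17 = 163279/17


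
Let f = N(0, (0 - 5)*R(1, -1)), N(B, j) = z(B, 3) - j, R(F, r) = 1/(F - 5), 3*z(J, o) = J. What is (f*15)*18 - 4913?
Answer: -10501/2 ≈ -5250.5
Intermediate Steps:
z(J, o) = J/3
R(F, r) = 1/(-5 + F)
N(B, j) = -j + B/3 (N(B, j) = B/3 - j = -j + B/3)
f = -5/4 (f = -(0 - 5)/(-5 + 1) + (1/3)*0 = -(-5)/(-4) + 0 = -(-5)*(-1)/4 + 0 = -1*5/4 + 0 = -5/4 + 0 = -5/4 ≈ -1.2500)
(f*15)*18 - 4913 = -5/4*15*18 - 4913 = -75/4*18 - 4913 = -675/2 - 4913 = -10501/2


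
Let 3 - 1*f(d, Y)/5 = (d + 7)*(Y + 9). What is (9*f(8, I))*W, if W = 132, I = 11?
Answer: -1764180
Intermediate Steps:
f(d, Y) = 15 - 5*(7 + d)*(9 + Y) (f(d, Y) = 15 - 5*(d + 7)*(Y + 9) = 15 - 5*(7 + d)*(9 + Y))
(9*f(8, I))*W = (9*(-300 - 45*8 - 35*11 - 5*11*8))*132 = (9*(-300 - 360 - 385 - 440))*132 = (9*(-1485))*132 = -13365*132 = -1764180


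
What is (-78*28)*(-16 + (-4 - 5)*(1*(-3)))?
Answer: -24024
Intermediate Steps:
(-78*28)*(-16 + (-4 - 5)*(1*(-3))) = -2184*(-16 - 9*(-3)) = -2184*(-16 + 27) = -2184*11 = -24024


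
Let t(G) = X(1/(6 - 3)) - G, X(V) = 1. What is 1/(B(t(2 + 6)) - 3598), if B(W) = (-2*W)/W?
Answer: -1/3600 ≈ -0.00027778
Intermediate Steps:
t(G) = 1 - G
B(W) = -2
1/(B(t(2 + 6)) - 3598) = 1/(-2 - 3598) = 1/(-3600) = -1/3600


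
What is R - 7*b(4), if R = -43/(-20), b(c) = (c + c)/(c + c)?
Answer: -97/20 ≈ -4.8500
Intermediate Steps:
b(c) = 1 (b(c) = (2*c)/((2*c)) = (2*c)*(1/(2*c)) = 1)
R = 43/20 (R = -43*(-1/20) = 43/20 ≈ 2.1500)
R - 7*b(4) = 43/20 - 7*1 = 43/20 - 7 = -97/20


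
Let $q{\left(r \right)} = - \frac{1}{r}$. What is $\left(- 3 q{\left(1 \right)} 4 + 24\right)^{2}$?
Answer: $1296$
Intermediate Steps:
$\left(- 3 q{\left(1 \right)} 4 + 24\right)^{2} = \left(- 3 \left(- 1^{-1}\right) 4 + 24\right)^{2} = \left(- 3 \left(\left(-1\right) 1\right) 4 + 24\right)^{2} = \left(\left(-3\right) \left(-1\right) 4 + 24\right)^{2} = \left(3 \cdot 4 + 24\right)^{2} = \left(12 + 24\right)^{2} = 36^{2} = 1296$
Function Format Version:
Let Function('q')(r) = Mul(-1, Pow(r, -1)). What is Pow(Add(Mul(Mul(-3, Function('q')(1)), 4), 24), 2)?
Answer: 1296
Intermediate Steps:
Pow(Add(Mul(Mul(-3, Function('q')(1)), 4), 24), 2) = Pow(Add(Mul(Mul(-3, Mul(-1, Pow(1, -1))), 4), 24), 2) = Pow(Add(Mul(Mul(-3, Mul(-1, 1)), 4), 24), 2) = Pow(Add(Mul(Mul(-3, -1), 4), 24), 2) = Pow(Add(Mul(3, 4), 24), 2) = Pow(Add(12, 24), 2) = Pow(36, 2) = 1296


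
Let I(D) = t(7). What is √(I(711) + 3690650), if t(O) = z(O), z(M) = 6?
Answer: 4*√230666 ≈ 1921.1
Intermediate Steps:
t(O) = 6
I(D) = 6
√(I(711) + 3690650) = √(6 + 3690650) = √3690656 = 4*√230666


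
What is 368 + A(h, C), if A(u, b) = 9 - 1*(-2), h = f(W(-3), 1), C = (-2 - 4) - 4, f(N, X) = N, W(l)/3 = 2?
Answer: 379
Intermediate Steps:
W(l) = 6 (W(l) = 3*2 = 6)
C = -10 (C = -6 - 4 = -10)
h = 6
A(u, b) = 11 (A(u, b) = 9 + 2 = 11)
368 + A(h, C) = 368 + 11 = 379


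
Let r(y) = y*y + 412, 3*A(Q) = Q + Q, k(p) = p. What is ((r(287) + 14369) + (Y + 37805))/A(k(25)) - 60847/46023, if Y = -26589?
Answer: 7479471452/1150575 ≈ 6500.6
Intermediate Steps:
A(Q) = 2*Q/3 (A(Q) = (Q + Q)/3 = (2*Q)/3 = 2*Q/3)
r(y) = 412 + y² (r(y) = y² + 412 = 412 + y²)
((r(287) + 14369) + (Y + 37805))/A(k(25)) - 60847/46023 = (((412 + 287²) + 14369) + (-26589 + 37805))/(((⅔)*25)) - 60847/46023 = (((412 + 82369) + 14369) + 11216)/(50/3) - 60847*1/46023 = ((82781 + 14369) + 11216)*(3/50) - 60847/46023 = (97150 + 11216)*(3/50) - 60847/46023 = 108366*(3/50) - 60847/46023 = 162549/25 - 60847/46023 = 7479471452/1150575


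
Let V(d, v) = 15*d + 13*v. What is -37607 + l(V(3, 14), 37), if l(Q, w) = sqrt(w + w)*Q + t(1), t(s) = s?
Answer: -37606 + 227*sqrt(74) ≈ -35653.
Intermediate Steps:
V(d, v) = 13*v + 15*d
l(Q, w) = 1 + Q*sqrt(2)*sqrt(w) (l(Q, w) = sqrt(w + w)*Q + 1 = sqrt(2*w)*Q + 1 = (sqrt(2)*sqrt(w))*Q + 1 = Q*sqrt(2)*sqrt(w) + 1 = 1 + Q*sqrt(2)*sqrt(w))
-37607 + l(V(3, 14), 37) = -37607 + (1 + (13*14 + 15*3)*sqrt(2)*sqrt(37)) = -37607 + (1 + (182 + 45)*sqrt(2)*sqrt(37)) = -37607 + (1 + 227*sqrt(2)*sqrt(37)) = -37607 + (1 + 227*sqrt(74)) = -37606 + 227*sqrt(74)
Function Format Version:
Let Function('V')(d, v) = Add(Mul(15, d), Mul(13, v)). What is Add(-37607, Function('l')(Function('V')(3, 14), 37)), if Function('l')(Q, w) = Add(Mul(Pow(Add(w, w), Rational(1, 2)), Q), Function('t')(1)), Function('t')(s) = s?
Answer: Add(-37606, Mul(227, Pow(74, Rational(1, 2)))) ≈ -35653.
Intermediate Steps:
Function('V')(d, v) = Add(Mul(13, v), Mul(15, d))
Function('l')(Q, w) = Add(1, Mul(Q, Pow(2, Rational(1, 2)), Pow(w, Rational(1, 2)))) (Function('l')(Q, w) = Add(Mul(Pow(Add(w, w), Rational(1, 2)), Q), 1) = Add(Mul(Pow(Mul(2, w), Rational(1, 2)), Q), 1) = Add(Mul(Mul(Pow(2, Rational(1, 2)), Pow(w, Rational(1, 2))), Q), 1) = Add(Mul(Q, Pow(2, Rational(1, 2)), Pow(w, Rational(1, 2))), 1) = Add(1, Mul(Q, Pow(2, Rational(1, 2)), Pow(w, Rational(1, 2)))))
Add(-37607, Function('l')(Function('V')(3, 14), 37)) = Add(-37607, Add(1, Mul(Add(Mul(13, 14), Mul(15, 3)), Pow(2, Rational(1, 2)), Pow(37, Rational(1, 2))))) = Add(-37607, Add(1, Mul(Add(182, 45), Pow(2, Rational(1, 2)), Pow(37, Rational(1, 2))))) = Add(-37607, Add(1, Mul(227, Pow(2, Rational(1, 2)), Pow(37, Rational(1, 2))))) = Add(-37607, Add(1, Mul(227, Pow(74, Rational(1, 2))))) = Add(-37606, Mul(227, Pow(74, Rational(1, 2))))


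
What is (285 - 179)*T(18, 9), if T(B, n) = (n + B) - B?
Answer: 954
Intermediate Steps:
T(B, n) = n (T(B, n) = (B + n) - B = n)
(285 - 179)*T(18, 9) = (285 - 179)*9 = 106*9 = 954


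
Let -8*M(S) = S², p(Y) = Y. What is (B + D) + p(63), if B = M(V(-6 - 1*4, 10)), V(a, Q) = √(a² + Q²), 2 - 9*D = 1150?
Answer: -806/9 ≈ -89.556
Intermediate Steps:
D = -1148/9 (D = 2/9 - ⅑*1150 = 2/9 - 1150/9 = -1148/9 ≈ -127.56)
V(a, Q) = √(Q² + a²)
M(S) = -S²/8
B = -25 (B = -(25/2 + (-6 - 1*4)²/8) = -(25/2 + (-6 - 4)²/8) = -(√(100 + (-10)²))²/8 = -(√(100 + 100))²/8 = -(√200)²/8 = -(10*√2)²/8 = -⅛*200 = -25)
(B + D) + p(63) = (-25 - 1148/9) + 63 = -1373/9 + 63 = -806/9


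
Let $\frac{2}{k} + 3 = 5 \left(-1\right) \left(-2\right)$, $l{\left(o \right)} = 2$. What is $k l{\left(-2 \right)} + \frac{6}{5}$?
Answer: $\frac{62}{35} \approx 1.7714$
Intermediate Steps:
$k = \frac{2}{7}$ ($k = \frac{2}{-3 + 5 \left(-1\right) \left(-2\right)} = \frac{2}{-3 - -10} = \frac{2}{-3 + 10} = \frac{2}{7} \approx 0.28571$)
$k l{\left(-2 \right)} + \frac{6}{5} = \frac{2}{7} \cdot 2 + \frac{6}{5} = \frac{4}{7} + 6 \cdot \frac{1}{5} = \frac{4}{7} + \frac{6}{5} = \frac{62}{35}$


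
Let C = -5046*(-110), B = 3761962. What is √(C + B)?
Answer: √4317022 ≈ 2077.7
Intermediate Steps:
C = 555060
√(C + B) = √(555060 + 3761962) = √4317022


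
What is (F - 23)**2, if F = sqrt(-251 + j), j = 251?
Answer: 529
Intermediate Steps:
F = 0 (F = sqrt(-251 + 251) = sqrt(0) = 0)
(F - 23)**2 = (0 - 23)**2 = (-23)**2 = 529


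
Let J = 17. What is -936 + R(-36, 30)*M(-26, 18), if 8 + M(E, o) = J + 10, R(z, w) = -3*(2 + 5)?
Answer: -1335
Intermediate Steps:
R(z, w) = -21 (R(z, w) = -3*7 = -21)
M(E, o) = 19 (M(E, o) = -8 + (17 + 10) = -8 + 27 = 19)
-936 + R(-36, 30)*M(-26, 18) = -936 - 21*19 = -936 - 399 = -1335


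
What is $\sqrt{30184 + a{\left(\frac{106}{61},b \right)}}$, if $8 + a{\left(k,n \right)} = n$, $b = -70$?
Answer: $\sqrt{30106} \approx 173.51$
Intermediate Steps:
$a{\left(k,n \right)} = -8 + n$
$\sqrt{30184 + a{\left(\frac{106}{61},b \right)}} = \sqrt{30184 - 78} = \sqrt{30106}$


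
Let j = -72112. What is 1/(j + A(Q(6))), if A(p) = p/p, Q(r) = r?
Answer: -1/72111 ≈ -1.3868e-5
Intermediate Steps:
A(p) = 1
1/(j + A(Q(6))) = 1/(-72112 + 1) = 1/(-72111) = -1/72111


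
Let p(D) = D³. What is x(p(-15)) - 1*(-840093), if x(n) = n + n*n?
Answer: 12227343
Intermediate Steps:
x(n) = n + n²
x(p(-15)) - 1*(-840093) = (-15)³*(1 + (-15)³) - 1*(-840093) = -3375*(1 - 3375) + 840093 = -3375*(-3374) + 840093 = 11387250 + 840093 = 12227343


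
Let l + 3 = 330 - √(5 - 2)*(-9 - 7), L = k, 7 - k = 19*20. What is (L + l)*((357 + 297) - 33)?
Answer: -28566 + 9936*√3 ≈ -11356.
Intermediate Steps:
k = -373 (k = 7 - 19*20 = 7 - 1*380 = 7 - 380 = -373)
L = -373
l = 327 + 16*√3 (l = -3 + (330 - √(5 - 2)*(-9 - 7)) = -3 + (330 - √3*(-16)) = -3 + (330 - (-16)*√3) = -3 + (330 + 16*√3) = 327 + 16*√3 ≈ 354.71)
(L + l)*((357 + 297) - 33) = (-373 + (327 + 16*√3))*((357 + 297) - 33) = (-46 + 16*√3)*(654 - 33) = (-46 + 16*√3)*621 = -28566 + 9936*√3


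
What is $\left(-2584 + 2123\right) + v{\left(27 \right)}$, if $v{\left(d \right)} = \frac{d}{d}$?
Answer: $-460$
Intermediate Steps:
$v{\left(d \right)} = 1$
$\left(-2584 + 2123\right) + v{\left(27 \right)} = \left(-2584 + 2123\right) + 1 = -461 + 1 = -460$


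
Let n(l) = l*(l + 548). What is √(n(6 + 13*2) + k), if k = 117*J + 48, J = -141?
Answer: √2111 ≈ 45.946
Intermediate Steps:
k = -16449 (k = 117*(-141) + 48 = -16497 + 48 = -16449)
n(l) = l*(548 + l)
√(n(6 + 13*2) + k) = √((6 + 13*2)*(548 + (6 + 13*2)) - 16449) = √((6 + 26)*(548 + (6 + 26)) - 16449) = √(32*(548 + 32) - 16449) = √(32*580 - 16449) = √(18560 - 16449) = √2111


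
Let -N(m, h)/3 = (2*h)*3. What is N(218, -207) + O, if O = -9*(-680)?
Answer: 9846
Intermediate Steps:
N(m, h) = -18*h (N(m, h) = -3*2*h*3 = -18*h)
O = 6120
N(218, -207) + O = -18*(-207) + 6120 = 3726 + 6120 = 9846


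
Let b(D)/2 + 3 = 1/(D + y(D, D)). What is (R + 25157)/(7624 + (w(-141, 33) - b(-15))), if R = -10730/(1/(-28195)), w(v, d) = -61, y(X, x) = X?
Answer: 4538362605/113536 ≈ 39973.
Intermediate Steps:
b(D) = -6 + 1/D (b(D) = -6 + 2/(D + D) = -6 + 2/((2*D)) = -6 + 2*(1/(2*D)) = -6 + 1/D)
R = 302532350 (R = -10730/(-1/28195) = -10730*(-28195) = 302532350)
(R + 25157)/(7624 + (w(-141, 33) - b(-15))) = (302532350 + 25157)/(7624 + (-61 - (-6 + 1/(-15)))) = 302557507/(7624 + (-61 - (-6 - 1/15))) = 302557507/(7624 + (-61 - 1*(-91/15))) = 302557507/(7624 + (-61 + 91/15)) = 302557507/(7624 - 824/15) = 302557507/(113536/15) = 302557507*(15/113536) = 4538362605/113536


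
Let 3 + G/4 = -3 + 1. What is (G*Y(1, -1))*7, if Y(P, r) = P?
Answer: -140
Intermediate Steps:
G = -20 (G = -12 + 4*(-3 + 1) = -12 + 4*(-2) = -12 - 8 = -20)
(G*Y(1, -1))*7 = -20*1*7 = -20*7 = -140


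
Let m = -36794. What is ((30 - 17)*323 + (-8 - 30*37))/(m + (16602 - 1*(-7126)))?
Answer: -3081/13066 ≈ -0.23580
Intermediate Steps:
((30 - 17)*323 + (-8 - 30*37))/(m + (16602 - 1*(-7126))) = ((30 - 17)*323 + (-8 - 30*37))/(-36794 + (16602 - 1*(-7126))) = (13*323 + (-8 - 1110))/(-36794 + (16602 + 7126)) = (4199 - 1118)/(-36794 + 23728) = 3081/(-13066) = 3081*(-1/13066) = -3081/13066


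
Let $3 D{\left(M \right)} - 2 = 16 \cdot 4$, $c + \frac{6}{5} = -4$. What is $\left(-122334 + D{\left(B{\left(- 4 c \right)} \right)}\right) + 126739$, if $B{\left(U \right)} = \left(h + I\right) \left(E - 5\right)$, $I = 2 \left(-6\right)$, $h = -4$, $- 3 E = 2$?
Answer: $4427$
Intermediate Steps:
$E = - \frac{2}{3}$ ($E = \left(- \frac{1}{3}\right) 2 = - \frac{2}{3} \approx -0.66667$)
$c = - \frac{26}{5}$ ($c = - \frac{6}{5} - 4 = - \frac{26}{5} \approx -5.2$)
$I = -12$
$B{\left(U \right)} = \frac{272}{3}$ ($B{\left(U \right)} = \left(-4 - 12\right) \left(- \frac{2}{3} - 5\right) = \left(-16\right) \left(- \frac{17}{3}\right) = \frac{272}{3}$)
$D{\left(M \right)} = 22$ ($D{\left(M \right)} = \frac{2}{3} + \frac{16 \cdot 4}{3} = \frac{2}{3} + \frac{1}{3} \cdot 64 = \frac{2}{3} + \frac{64}{3} = 22$)
$\left(-122334 + D{\left(B{\left(- 4 c \right)} \right)}\right) + 126739 = \left(-122334 + 22\right) + 126739 = -122312 + 126739 = 4427$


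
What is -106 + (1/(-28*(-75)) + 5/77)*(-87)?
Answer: -860019/7700 ≈ -111.69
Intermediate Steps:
-106 + (1/(-28*(-75)) + 5/77)*(-87) = -106 + (-1/28*(-1/75) + 5*(1/77))*(-87) = -106 + (1/2100 + 5/77)*(-87) = -106 + (1511/23100)*(-87) = -106 - 43819/7700 = -860019/7700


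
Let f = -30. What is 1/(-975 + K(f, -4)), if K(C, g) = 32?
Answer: -1/943 ≈ -0.0010604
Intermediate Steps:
1/(-975 + K(f, -4)) = 1/(-975 + 32) = 1/(-943) = -1/943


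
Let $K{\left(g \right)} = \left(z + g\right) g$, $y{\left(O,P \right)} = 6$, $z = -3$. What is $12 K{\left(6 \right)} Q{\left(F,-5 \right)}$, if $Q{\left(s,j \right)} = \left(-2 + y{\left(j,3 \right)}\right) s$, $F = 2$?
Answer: $1728$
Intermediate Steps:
$K{\left(g \right)} = g \left(-3 + g\right)$ ($K{\left(g \right)} = \left(-3 + g\right) g = g \left(-3 + g\right)$)
$Q{\left(s,j \right)} = 4 s$ ($Q{\left(s,j \right)} = \left(-2 + 6\right) s = 4 s$)
$12 K{\left(6 \right)} Q{\left(F,-5 \right)} = 12 \cdot 6 \left(-3 + 6\right) 4 \cdot 2 = 12 \cdot 6 \cdot 3 \cdot 8 = 12 \cdot 18 \cdot 8 = 216 \cdot 8 = 1728$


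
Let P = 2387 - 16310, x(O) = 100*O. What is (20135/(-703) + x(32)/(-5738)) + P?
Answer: -1481067804/106153 ≈ -13952.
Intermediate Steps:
P = -13923
(20135/(-703) + x(32)/(-5738)) + P = (20135/(-703) + (100*32)/(-5738)) - 13923 = (20135*(-1/703) + 3200*(-1/5738)) - 13923 = (-20135/703 - 1600/2869) - 13923 = -3099585/106153 - 13923 = -1481067804/106153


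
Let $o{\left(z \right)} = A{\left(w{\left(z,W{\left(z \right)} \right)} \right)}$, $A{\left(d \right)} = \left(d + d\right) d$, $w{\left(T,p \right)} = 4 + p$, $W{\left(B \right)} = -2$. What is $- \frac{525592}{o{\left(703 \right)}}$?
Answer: $-65699$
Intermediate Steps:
$A{\left(d \right)} = 2 d^{2}$ ($A{\left(d \right)} = 2 d d = 2 d^{2}$)
$o{\left(z \right)} = 8$ ($o{\left(z \right)} = 2 \left(4 - 2\right)^{2} = 2 \cdot 2^{2} = 2 \cdot 4 = 8$)
$- \frac{525592}{o{\left(703 \right)}} = - \frac{525592}{8} = \left(-525592\right) \frac{1}{8} = -65699$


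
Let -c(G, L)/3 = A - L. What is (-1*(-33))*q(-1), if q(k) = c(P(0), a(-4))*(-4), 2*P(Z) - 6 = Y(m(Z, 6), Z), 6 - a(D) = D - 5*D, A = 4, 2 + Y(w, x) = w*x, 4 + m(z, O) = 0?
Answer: 5544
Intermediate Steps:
m(z, O) = -4 (m(z, O) = -4 + 0 = -4)
Y(w, x) = -2 + w*x
a(D) = 6 + 4*D (a(D) = 6 - (D - 5*D) = 6 - (-4)*D = 6 + 4*D)
P(Z) = 2 - 2*Z (P(Z) = 3 + (-2 - 4*Z)/2 = 3 + (-1 - 2*Z) = 2 - 2*Z)
c(G, L) = -12 + 3*L (c(G, L) = -3*(4 - L) = -12 + 3*L)
q(k) = 168 (q(k) = (-12 + 3*(6 + 4*(-4)))*(-4) = (-12 + 3*(6 - 16))*(-4) = (-12 + 3*(-10))*(-4) = (-12 - 30)*(-4) = -42*(-4) = 168)
(-1*(-33))*q(-1) = -1*(-33)*168 = 33*168 = 5544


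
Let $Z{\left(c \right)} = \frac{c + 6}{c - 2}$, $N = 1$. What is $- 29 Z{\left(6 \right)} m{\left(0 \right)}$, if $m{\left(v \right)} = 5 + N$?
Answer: $-522$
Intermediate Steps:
$m{\left(v \right)} = 6$ ($m{\left(v \right)} = 5 + 1 = 6$)
$Z{\left(c \right)} = \frac{6 + c}{-2 + c}$
$- 29 Z{\left(6 \right)} m{\left(0 \right)} = - 29 \frac{6 + 6}{-2 + 6} \cdot 6 = - 29 \cdot \frac{1}{4} \cdot 12 \cdot 6 = \left(-29\right) 3 \cdot 6 = \left(-87\right) 6 = -522$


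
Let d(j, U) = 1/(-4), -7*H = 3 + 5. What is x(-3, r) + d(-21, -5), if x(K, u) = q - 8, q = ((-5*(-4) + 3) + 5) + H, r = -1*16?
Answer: 521/28 ≈ 18.607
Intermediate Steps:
r = -16
H = -8/7 (H = -(3 + 5)/7 = -⅐*8 = -8/7 ≈ -1.1429)
d(j, U) = -¼
q = 188/7 (q = ((-5*(-4) + 3) + 5) - 8/7 = ((20 + 3) + 5) - 8/7 = (23 + 5) - 8/7 = 28 - 8/7 = 188/7 ≈ 26.857)
x(K, u) = 132/7 (x(K, u) = 188/7 - 8 = 132/7)
x(-3, r) + d(-21, -5) = 132/7 - ¼ = 521/28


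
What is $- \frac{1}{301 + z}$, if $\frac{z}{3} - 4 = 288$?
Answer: $- \frac{1}{1177} \approx -0.00084962$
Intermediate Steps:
$z = 876$ ($z = 12 + 3 \cdot 288 = 12 + 864 = 876$)
$- \frac{1}{301 + z} = - \frac{1}{301 + 876} = - \frac{1}{1177}$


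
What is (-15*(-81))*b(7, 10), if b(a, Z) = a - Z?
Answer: -3645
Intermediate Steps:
(-15*(-81))*b(7, 10) = (-15*(-81))*(7 - 1*10) = 1215*(7 - 10) = 1215*(-3) = -3645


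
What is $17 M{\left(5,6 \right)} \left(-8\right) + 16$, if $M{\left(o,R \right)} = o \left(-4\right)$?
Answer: $2736$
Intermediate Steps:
$M{\left(o,R \right)} = - 4 o$
$17 M{\left(5,6 \right)} \left(-8\right) + 16 = 17 \left(-4\right) 5 \left(-8\right) + 16 = 17 \left(\left(-20\right) \left(-8\right)\right) + 16 = 17 \cdot 160 + 16 = 2720 + 16 = 2736$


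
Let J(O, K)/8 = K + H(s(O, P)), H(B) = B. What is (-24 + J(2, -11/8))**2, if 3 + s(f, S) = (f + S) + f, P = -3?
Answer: 2601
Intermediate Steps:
s(f, S) = -3 + S + 2*f (s(f, S) = -3 + ((f + S) + f) = -3 + ((S + f) + f) = -3 + (S + 2*f) = -3 + S + 2*f)
J(O, K) = -48 + 8*K + 16*O (J(O, K) = 8*(K + (-3 - 3 + 2*O)) = 8*(K + (-6 + 2*O)) = 8*(-6 + K + 2*O) = -48 + 8*K + 16*O)
(-24 + J(2, -11/8))**2 = (-24 + (-48 + 8*(-11/8) + 16*2))**2 = (-24 + (-48 + 8*(-11*1/8) + 32))**2 = (-24 + (-48 + 8*(-11/8) + 32))**2 = (-24 + (-48 - 11 + 32))**2 = (-24 - 27)**2 = (-51)**2 = 2601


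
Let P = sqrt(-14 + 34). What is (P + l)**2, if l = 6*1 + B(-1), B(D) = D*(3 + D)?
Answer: 36 + 16*sqrt(5) ≈ 71.777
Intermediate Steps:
l = 4 (l = 6*1 - (3 - 1) = 6 - 1*2 = 6 - 2 = 4)
P = 2*sqrt(5) (P = sqrt(20) = 2*sqrt(5) ≈ 4.4721)
(P + l)**2 = (2*sqrt(5) + 4)**2 = (4 + 2*sqrt(5))**2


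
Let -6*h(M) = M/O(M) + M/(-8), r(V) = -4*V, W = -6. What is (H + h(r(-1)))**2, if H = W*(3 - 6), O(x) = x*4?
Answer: 187489/576 ≈ 325.50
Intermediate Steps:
O(x) = 4*x
H = 18 (H = -6*(3 - 6) = -6*(-3) = 18)
h(M) = -1/24 + M/48 (h(M) = -(M/((4*M)) + M/(-8))/6 = -(M*(1/(4*M)) + M*(-1/8))/6 = -(1/4 - M/8)/6 = -1/24 + M/48)
(H + h(r(-1)))**2 = (18 + (-1/24 + (-4*(-1))/48))**2 = (18 + (-1/24 + (1/48)*4))**2 = (18 + (-1/24 + 1/12))**2 = (18 + 1/24)**2 = (433/24)**2 = 187489/576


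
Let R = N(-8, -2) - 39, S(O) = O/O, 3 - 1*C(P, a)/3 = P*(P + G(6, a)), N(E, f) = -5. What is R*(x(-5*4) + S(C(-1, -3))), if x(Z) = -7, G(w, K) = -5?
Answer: 264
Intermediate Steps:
C(P, a) = 9 - 3*P*(-5 + P) (C(P, a) = 9 - 3*P*(P - 5) = 9 - 3*P*(-5 + P))
S(O) = 1
R = -44 (R = -5 - 39 = -44)
R*(x(-5*4) + S(C(-1, -3))) = -44*(-7 + 1) = -44*(-6) = 264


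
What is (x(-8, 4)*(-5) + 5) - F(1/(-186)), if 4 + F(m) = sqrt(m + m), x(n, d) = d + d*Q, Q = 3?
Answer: -71 - I*sqrt(93)/93 ≈ -71.0 - 0.1037*I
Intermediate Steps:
x(n, d) = 4*d (x(n, d) = d + d*3 = d + 3*d = 4*d)
F(m) = -4 + sqrt(2)*sqrt(m) (F(m) = -4 + sqrt(m + m) = -4 + sqrt(2*m) = -4 + sqrt(2)*sqrt(m))
(x(-8, 4)*(-5) + 5) - F(1/(-186)) = ((4*4)*(-5) + 5) - (-4 + sqrt(2)*sqrt(1/(-186))) = (16*(-5) + 5) - (-4 + sqrt(2)*sqrt(-1/186)) = (-80 + 5) - (-4 + sqrt(2)*(I*sqrt(186)/186)) = -75 - (-4 + I*sqrt(93)/93) = -75 + (4 - I*sqrt(93)/93) = -71 - I*sqrt(93)/93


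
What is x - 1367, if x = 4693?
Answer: 3326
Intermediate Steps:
x - 1367 = 4693 - 1367 = 3326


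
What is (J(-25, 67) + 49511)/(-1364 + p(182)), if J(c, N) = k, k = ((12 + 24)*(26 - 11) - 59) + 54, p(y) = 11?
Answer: -16682/451 ≈ -36.989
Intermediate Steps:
k = 535 (k = (36*15 - 59) + 54 = (540 - 59) + 54 = 481 + 54 = 535)
J(c, N) = 535
(J(-25, 67) + 49511)/(-1364 + p(182)) = (535 + 49511)/(-1364 + 11) = 50046/(-1353) = 50046*(-1/1353) = -16682/451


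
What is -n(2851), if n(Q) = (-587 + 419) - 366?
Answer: 534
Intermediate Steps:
n(Q) = -534 (n(Q) = -168 - 366 = -534)
-n(2851) = -1*(-534) = 534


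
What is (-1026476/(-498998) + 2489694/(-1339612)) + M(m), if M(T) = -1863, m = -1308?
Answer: -311303790552247/167115927194 ≈ -1862.8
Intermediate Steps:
(-1026476/(-498998) + 2489694/(-1339612)) + M(m) = (-1026476/(-498998) + 2489694/(-1339612)) - 1863 = (-1026476*(-1/498998) + 2489694*(-1/1339612)) - 1863 = (513238/249499 - 1244847/669806) - 1863 = 33181810175/167115927194 - 1863 = -311303790552247/167115927194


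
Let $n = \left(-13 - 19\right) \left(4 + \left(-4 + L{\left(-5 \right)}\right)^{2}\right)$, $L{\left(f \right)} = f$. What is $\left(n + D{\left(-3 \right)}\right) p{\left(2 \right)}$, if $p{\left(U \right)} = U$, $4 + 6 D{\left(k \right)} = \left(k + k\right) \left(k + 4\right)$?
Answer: $- \frac{16330}{3} \approx -5443.3$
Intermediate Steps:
$D{\left(k \right)} = - \frac{2}{3} + \frac{k \left(4 + k\right)}{3}$ ($D{\left(k \right)} = - \frac{2}{3} + \frac{\left(k + k\right) \left(k + 4\right)}{6} = - \frac{2}{3} + \frac{2 k \left(4 + k\right)}{6} = - \frac{2}{3} + \frac{k \left(4 + k\right)}{3}$)
$n = -2720$ ($n = \left(-13 - 19\right) \left(4 + \left(-4 - 5\right)^{2}\right) = - 32 \left(4 + \left(-9\right)^{2}\right) = - 32 \left(4 + 81\right) = \left(-32\right) 85 = -2720$)
$\left(n + D{\left(-3 \right)}\right) p{\left(2 \right)} = \left(-2720 + \left(- \frac{2}{3} + \frac{\left(-3\right)^{2}}{3} + \frac{4}{3} \left(-3\right)\right)\right) 2 = \left(-2720 - \frac{5}{3}\right) 2 = \left(- \frac{8165}{3}\right) 2 = - \frac{16330}{3}$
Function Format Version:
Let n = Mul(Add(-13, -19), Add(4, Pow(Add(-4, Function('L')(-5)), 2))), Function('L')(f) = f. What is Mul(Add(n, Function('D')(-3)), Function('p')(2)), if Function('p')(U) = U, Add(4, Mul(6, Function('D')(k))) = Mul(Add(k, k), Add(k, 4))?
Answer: Rational(-16330, 3) ≈ -5443.3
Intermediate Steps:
Function('D')(k) = Add(Rational(-2, 3), Mul(Rational(1, 3), k, Add(4, k))) (Function('D')(k) = Add(Rational(-2, 3), Mul(Rational(1, 6), Mul(Add(k, k), Add(k, 4)))) = Add(Rational(-2, 3), Mul(Rational(1, 6), Mul(Mul(2, k), Add(4, k)))) = Add(Rational(-2, 3), Mul(Rational(1, 6), Mul(2, k, Add(4, k)))) = Add(Rational(-2, 3), Mul(Rational(1, 3), k, Add(4, k))))
n = -2720 (n = Mul(Add(-13, -19), Add(4, Pow(Add(-4, -5), 2))) = Mul(-32, Add(4, Pow(-9, 2))) = Mul(-32, Add(4, 81)) = Mul(-32, 85) = -2720)
Mul(Add(n, Function('D')(-3)), Function('p')(2)) = Mul(Add(-2720, Add(Rational(-2, 3), Mul(Rational(1, 3), Pow(-3, 2)), Mul(Rational(4, 3), -3))), 2) = Mul(Add(-2720, Add(Rational(-2, 3), Mul(Rational(1, 3), 9), -4)), 2) = Mul(Add(-2720, Add(Rational(-2, 3), 3, -4)), 2) = Mul(Add(-2720, Rational(-5, 3)), 2) = Mul(Rational(-8165, 3), 2) = Rational(-16330, 3)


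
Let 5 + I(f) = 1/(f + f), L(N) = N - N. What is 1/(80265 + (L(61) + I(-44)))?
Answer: 88/7062879 ≈ 1.2460e-5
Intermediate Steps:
L(N) = 0
I(f) = -5 + 1/(2*f) (I(f) = -5 + 1/(f + f) = -5 + 1/(2*f))
1/(80265 + (L(61) + I(-44))) = 1/(80265 + (0 + (-5 + (½)/(-44)))) = 1/(80265 + (0 + (-5 + (½)*(-1/44)))) = 1/(80265 + (0 + (-5 - 1/88))) = 1/(80265 + (0 - 441/88)) = 1/(80265 - 441/88) = 1/(7062879/88) = 88/7062879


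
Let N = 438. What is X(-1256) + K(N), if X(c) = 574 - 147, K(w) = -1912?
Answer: -1485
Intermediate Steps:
X(c) = 427
X(-1256) + K(N) = 427 - 1912 = -1485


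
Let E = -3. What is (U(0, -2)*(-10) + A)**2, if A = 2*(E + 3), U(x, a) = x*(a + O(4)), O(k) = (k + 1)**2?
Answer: 0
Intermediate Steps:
O(k) = (1 + k)**2
U(x, a) = x*(25 + a) (U(x, a) = x*(a + (1 + 4)**2) = x*(a + 5**2) = x*(a + 25) = x*(25 + a))
A = 0 (A = 2*(-3 + 3) = 2*0 = 0)
(U(0, -2)*(-10) + A)**2 = ((0*(25 - 2))*(-10) + 0)**2 = ((0*23)*(-10) + 0)**2 = (0*(-10) + 0)**2 = (0 + 0)**2 = 0**2 = 0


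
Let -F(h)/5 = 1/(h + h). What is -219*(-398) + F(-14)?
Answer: 2440541/28 ≈ 87162.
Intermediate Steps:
F(h) = -5/(2*h) (F(h) = -5/(h + h) = -5*1/(2*h) = -5/(2*h))
-219*(-398) + F(-14) = -219*(-398) - 5/2/(-14) = 87162 - 5/2*(-1/14) = 87162 + 5/28 = 2440541/28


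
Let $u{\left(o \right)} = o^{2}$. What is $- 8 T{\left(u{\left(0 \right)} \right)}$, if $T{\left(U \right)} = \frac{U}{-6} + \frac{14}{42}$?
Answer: $- \frac{8}{3} \approx -2.6667$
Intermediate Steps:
$T{\left(U \right)} = \frac{1}{3} - \frac{U}{6}$ ($T{\left(U \right)} = U \left(- \frac{1}{6}\right) + 14 \cdot \frac{1}{42} = - \frac{U}{6} + \frac{1}{3} = \frac{1}{3} - \frac{U}{6}$)
$- 8 T{\left(u{\left(0 \right)} \right)} = - 8 \left(\frac{1}{3} - \frac{0^{2}}{6}\right) = - 8 \left(\frac{1}{3} - 0\right) = - 8 \left(\frac{1}{3} + 0\right) = \left(-8\right) \frac{1}{3} = - \frac{8}{3}$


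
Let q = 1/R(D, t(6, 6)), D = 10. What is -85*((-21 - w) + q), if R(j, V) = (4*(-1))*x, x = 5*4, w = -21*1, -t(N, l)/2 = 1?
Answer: 17/16 ≈ 1.0625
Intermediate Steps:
t(N, l) = -2 (t(N, l) = -2*1 = -2)
w = -21
x = 20
R(j, V) = -80 (R(j, V) = (4*(-1))*20 = -4*20 = -80)
q = -1/80 (q = 1/(-80) = -1/80 ≈ -0.012500)
-85*((-21 - w) + q) = -85*((-21 - 1*(-21)) - 1/80) = -85*((-21 + 21) - 1/80) = -85*(0 - 1/80) = -85*(-1/80) = 17/16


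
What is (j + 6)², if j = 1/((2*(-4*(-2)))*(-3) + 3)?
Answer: 72361/2025 ≈ 35.734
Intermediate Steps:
j = -1/45 (j = 1/((2*8)*(-3) + 3) = 1/(16*(-3) + 3) = 1/(-48 + 3) = 1/(-45) = -1/45 ≈ -0.022222)
(j + 6)² = (-1/45 + 6)² = (269/45)² = 72361/2025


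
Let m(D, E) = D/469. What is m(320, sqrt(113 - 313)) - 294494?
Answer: -138117366/469 ≈ -2.9449e+5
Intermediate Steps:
m(D, E) = D/469 (m(D, E) = D*(1/469) = D/469)
m(320, sqrt(113 - 313)) - 294494 = (1/469)*320 - 294494 = 320/469 - 294494 = -138117366/469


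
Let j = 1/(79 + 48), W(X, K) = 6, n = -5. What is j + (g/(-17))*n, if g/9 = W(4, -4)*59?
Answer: 2023127/2159 ≈ 937.07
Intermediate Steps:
g = 3186 (g = 9*(6*59) = 9*354 = 3186)
j = 1/127 ≈ 0.0078740
j + (g/(-17))*n = 1/127 + (3186/(-17))*(-5) = 1/127 + (3186*(-1/17))*(-5) = 1/127 - 3186/17*(-5) = 1/127 + 15930/17 = 2023127/2159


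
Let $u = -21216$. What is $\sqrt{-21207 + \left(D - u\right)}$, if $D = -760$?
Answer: $i \sqrt{751} \approx 27.404 i$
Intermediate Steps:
$\sqrt{-21207 + \left(D - u\right)} = \sqrt{-21207 - -20456} = \sqrt{-21207 + \left(-760 + 21216\right)} = \sqrt{-21207 + 20456} = \sqrt{-751} = i \sqrt{751}$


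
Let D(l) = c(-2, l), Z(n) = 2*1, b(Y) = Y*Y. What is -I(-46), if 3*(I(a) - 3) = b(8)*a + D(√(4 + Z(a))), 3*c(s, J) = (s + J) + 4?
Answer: 8803/9 - √6/9 ≈ 977.84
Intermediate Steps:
b(Y) = Y²
Z(n) = 2
c(s, J) = 4/3 + J/3 + s/3 (c(s, J) = ((s + J) + 4)/3 = ((J + s) + 4)/3 = (4 + J + s)/3 = 4/3 + J/3 + s/3)
D(l) = ⅔ + l/3 (D(l) = 4/3 + l/3 + (⅓)*(-2) = 4/3 + l/3 - ⅔ = ⅔ + l/3)
I(a) = 29/9 + √6/9 + 64*a/3 (I(a) = 3 + (8²*a + (⅔ + √(4 + 2)/3))/3 = 3 + (64*a + (⅔ + √6/3))/3 = 3 + (⅔ + 64*a + √6/3)/3 = 3 + (2/9 + √6/9 + 64*a/3) = 29/9 + √6/9 + 64*a/3)
-I(-46) = -(29/9 + √6/9 + (64/3)*(-46)) = -(29/9 + √6/9 - 2944/3) = -(-8803/9 + √6/9) = 8803/9 - √6/9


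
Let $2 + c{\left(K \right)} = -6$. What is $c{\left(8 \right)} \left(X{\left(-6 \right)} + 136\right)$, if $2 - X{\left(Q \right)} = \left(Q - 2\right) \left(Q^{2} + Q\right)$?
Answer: $-3024$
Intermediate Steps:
$c{\left(K \right)} = -8$ ($c{\left(K \right)} = -2 - 6 = -8$)
$X{\left(Q \right)} = 2 - \left(-2 + Q\right) \left(Q + Q^{2}\right)$ ($X{\left(Q \right)} = 2 - \left(Q - 2\right) \left(Q^{2} + Q\right) = 2 - \left(-2 + Q\right) \left(Q + Q^{2}\right)$)
$c{\left(8 \right)} \left(X{\left(-6 \right)} + 136\right) = - 8 \left(\left(2 + \left(-6\right)^{2} - \left(-6\right)^{3} + 2 \left(-6\right)\right) + 136\right) = - 8 \left(\left(2 + 36 - -216 - 12\right) + 136\right) = - 8 \left(\left(2 + 36 + 216 - 12\right) + 136\right) = - 8 \left(242 + 136\right) = \left(-8\right) 378 = -3024$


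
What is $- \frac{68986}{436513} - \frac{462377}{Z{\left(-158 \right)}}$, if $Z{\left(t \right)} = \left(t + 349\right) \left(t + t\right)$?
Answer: $\frac{197669852385}{26346178628} \approx 7.5028$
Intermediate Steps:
$Z{\left(t \right)} = 2 t \left(349 + t\right)$ ($Z{\left(t \right)} = \left(349 + t\right) 2 t = 2 t \left(349 + t\right)$)
$- \frac{68986}{436513} - \frac{462377}{Z{\left(-158 \right)}} = - \frac{68986}{436513} - \frac{462377}{2 \left(-158\right) \left(349 - 158\right)} = \left(-68986\right) \frac{1}{436513} - \frac{462377}{2 \left(-158\right) 191} = - \frac{68986}{436513} - \frac{462377}{-60356} = - \frac{68986}{436513} - - \frac{462377}{60356} = - \frac{68986}{436513} + \frac{462377}{60356} = \frac{197669852385}{26346178628}$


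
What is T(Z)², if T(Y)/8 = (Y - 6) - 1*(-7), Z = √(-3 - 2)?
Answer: -256 + 128*I*√5 ≈ -256.0 + 286.22*I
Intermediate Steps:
Z = I*√5 (Z = √(-5) = I*√5 ≈ 2.2361*I)
T(Y) = 8 + 8*Y (T(Y) = 8*((Y - 6) - 1*(-7)) = 8*((-6 + Y) + 7) = 8*(1 + Y) = 8 + 8*Y)
T(Z)² = (8 + 8*(I*√5))² = (8 + 8*I*√5)²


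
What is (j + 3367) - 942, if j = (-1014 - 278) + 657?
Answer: 1790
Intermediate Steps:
j = -635 (j = -1292 + 657 = -635)
(j + 3367) - 942 = (-635 + 3367) - 942 = 2732 - 942 = 1790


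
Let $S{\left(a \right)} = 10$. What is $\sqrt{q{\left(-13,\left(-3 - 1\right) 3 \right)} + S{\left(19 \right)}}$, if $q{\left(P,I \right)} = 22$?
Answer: $4 \sqrt{2} \approx 5.6569$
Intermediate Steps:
$\sqrt{q{\left(-13,\left(-3 - 1\right) 3 \right)} + S{\left(19 \right)}} = \sqrt{22 + 10} = \sqrt{32} = 4 \sqrt{2}$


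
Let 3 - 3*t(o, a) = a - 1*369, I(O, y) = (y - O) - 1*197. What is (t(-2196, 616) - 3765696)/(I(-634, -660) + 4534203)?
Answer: -2824333/3400485 ≈ -0.83057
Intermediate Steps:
I(O, y) = -197 + y - O (I(O, y) = (y - O) - 197 = -197 + y - O)
t(o, a) = 124 - a/3 (t(o, a) = 1 - (a - 1*369)/3 = 1 - (a - 369)/3 = 1 - (-369 + a)/3 = 1 + (123 - a/3) = 124 - a/3)
(t(-2196, 616) - 3765696)/(I(-634, -660) + 4534203) = ((124 - ⅓*616) - 3765696)/((-197 - 660 - 1*(-634)) + 4534203) = ((124 - 616/3) - 3765696)/((-197 - 660 + 634) + 4534203) = (-244/3 - 3765696)/(-223 + 4534203) = -11297332/3/4533980 = -11297332/3*1/4533980 = -2824333/3400485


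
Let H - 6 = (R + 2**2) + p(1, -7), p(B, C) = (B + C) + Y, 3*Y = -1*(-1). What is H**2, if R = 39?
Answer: 16900/9 ≈ 1877.8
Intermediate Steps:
Y = 1/3 (Y = (-1*(-1))/3 = (1/3)*1 = 1/3 ≈ 0.33333)
p(B, C) = 1/3 + B + C (p(B, C) = (B + C) + 1/3 = 1/3 + B + C)
H = 130/3 (H = 6 + ((39 + 2**2) + (1/3 + 1 - 7)) = 6 + ((39 + 4) - 17/3) = 6 + (43 - 17/3) = 6 + 112/3 = 130/3 ≈ 43.333)
H**2 = (130/3)**2 = 16900/9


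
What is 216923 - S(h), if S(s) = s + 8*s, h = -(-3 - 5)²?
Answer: 217499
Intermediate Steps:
h = -64 (h = -1*(-8)² = -1*64 = -64)
S(s) = 9*s
216923 - S(h) = 216923 - 9*(-64) = 216923 - 1*(-576) = 216923 + 576 = 217499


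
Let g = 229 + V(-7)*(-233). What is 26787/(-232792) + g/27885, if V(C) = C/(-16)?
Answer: -1434752723/12982809840 ≈ -0.11051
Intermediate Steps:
V(C) = -C/16 (V(C) = C*(-1/16) = -C/16)
g = 2033/16 (g = 229 - 1/16*(-7)*(-233) = 229 + (7/16)*(-233) = 229 - 1631/16 = 2033/16 ≈ 127.06)
26787/(-232792) + g/27885 = 26787/(-232792) + (2033/16)/27885 = 26787*(-1/232792) + (2033/16)*(1/27885) = -26787/232792 + 2033/446160 = -1434752723/12982809840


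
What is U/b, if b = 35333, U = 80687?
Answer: 80687/35333 ≈ 2.2836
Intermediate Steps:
U/b = 80687/35333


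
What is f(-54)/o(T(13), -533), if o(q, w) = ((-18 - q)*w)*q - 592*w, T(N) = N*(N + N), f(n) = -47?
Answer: -47/64450360 ≈ -7.2924e-7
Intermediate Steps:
T(N) = 2*N² (T(N) = N*(2*N) = 2*N²)
o(q, w) = -592*w + q*w*(-18 - q) (o(q, w) = (w*(-18 - q))*q - 592*w = q*w*(-18 - q) - 592*w = -592*w + q*w*(-18 - q))
f(-54)/o(T(13), -533) = -47*1/(533*(592 + (2*13²)² + 18*(2*13²))) = -47*1/(533*(592 + (2*169)² + 18*(2*169))) = -47*1/(533*(592 + 338² + 18*338)) = -47*1/(533*(592 + 114244 + 6084)) = -47/((-1*(-533)*120920)) = -47/64450360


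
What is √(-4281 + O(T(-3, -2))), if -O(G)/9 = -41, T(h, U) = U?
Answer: 2*I*√978 ≈ 62.546*I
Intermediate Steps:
O(G) = 369 (O(G) = -9*(-41) = 369)
√(-4281 + O(T(-3, -2))) = √(-4281 + 369) = √(-3912) = 2*I*√978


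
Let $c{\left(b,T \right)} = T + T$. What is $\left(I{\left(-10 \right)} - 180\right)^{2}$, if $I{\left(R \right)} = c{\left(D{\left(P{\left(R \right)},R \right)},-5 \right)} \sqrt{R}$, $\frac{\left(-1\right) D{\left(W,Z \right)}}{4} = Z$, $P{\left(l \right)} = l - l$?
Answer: $31400 + 3600 i \sqrt{10} \approx 31400.0 + 11384.0 i$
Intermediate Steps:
$P{\left(l \right)} = 0$
$D{\left(W,Z \right)} = - 4 Z$
$c{\left(b,T \right)} = 2 T$
$I{\left(R \right)} = - 10 \sqrt{R}$ ($I{\left(R \right)} = 2 \left(-5\right) \sqrt{R} = - 10 \sqrt{R}$)
$\left(I{\left(-10 \right)} - 180\right)^{2} = \left(- 10 \sqrt{-10} - 180\right)^{2} = \left(- 10 i \sqrt{10} - 180\right)^{2} = \left(-180 - 10 i \sqrt{10}\right)^{2}$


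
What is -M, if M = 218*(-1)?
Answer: 218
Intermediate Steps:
M = -218
-M = -1*(-218) = 218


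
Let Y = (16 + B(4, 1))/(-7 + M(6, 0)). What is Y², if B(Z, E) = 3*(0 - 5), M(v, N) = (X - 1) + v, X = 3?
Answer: 1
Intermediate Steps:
M(v, N) = 2 + v (M(v, N) = (3 - 1) + v = 2 + v)
B(Z, E) = -15 (B(Z, E) = 3*(-5) = -15)
Y = 1 (Y = (16 - 15)/(-7 + (2 + 6)) = 1/(-7 + 8) = 1/1 = 1*1 = 1)
Y² = 1² = 1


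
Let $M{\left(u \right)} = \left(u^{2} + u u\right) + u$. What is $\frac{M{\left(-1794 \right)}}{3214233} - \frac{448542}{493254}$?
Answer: $\frac{32081656769}{29359875633} \approx 1.0927$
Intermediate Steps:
$M{\left(u \right)} = u + 2 u^{2}$ ($M{\left(u \right)} = \left(u^{2} + u^{2}\right) + u = 2 u^{2} + u = u + 2 u^{2}$)
$\frac{M{\left(-1794 \right)}}{3214233} - \frac{448542}{493254} = \frac{\left(-1794\right) \left(1 + 2 \left(-1794\right)\right)}{3214233} - \frac{448542}{493254} = - 1794 \left(1 - 3588\right) \frac{1}{3214233} - \frac{24919}{27403} = \left(-1794\right) \left(-3587\right) \frac{1}{3214233} - \frac{24919}{27403} = 6435078 \cdot \frac{1}{3214233} - \frac{24919}{27403} = \frac{2145026}{1071411} - \frac{24919}{27403} = \frac{32081656769}{29359875633}$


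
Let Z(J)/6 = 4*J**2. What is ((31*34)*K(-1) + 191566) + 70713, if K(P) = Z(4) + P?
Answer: 665961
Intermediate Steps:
Z(J) = 24*J**2 (Z(J) = 6*(4*J**2) = 24*J**2)
K(P) = 384 + P (K(P) = 24*4**2 + P = 24*16 + P = 384 + P)
((31*34)*K(-1) + 191566) + 70713 = ((31*34)*(384 - 1) + 191566) + 70713 = (1054*383 + 191566) + 70713 = (403682 + 191566) + 70713 = 595248 + 70713 = 665961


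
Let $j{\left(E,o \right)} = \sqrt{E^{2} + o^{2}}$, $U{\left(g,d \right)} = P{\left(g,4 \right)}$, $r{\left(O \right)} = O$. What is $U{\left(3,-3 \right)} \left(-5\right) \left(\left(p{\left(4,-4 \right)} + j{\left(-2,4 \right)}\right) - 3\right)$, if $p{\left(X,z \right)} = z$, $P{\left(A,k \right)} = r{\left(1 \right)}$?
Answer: $35 - 10 \sqrt{5} \approx 12.639$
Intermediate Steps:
$P{\left(A,k \right)} = 1$
$U{\left(g,d \right)} = 1$
$U{\left(3,-3 \right)} \left(-5\right) \left(\left(p{\left(4,-4 \right)} + j{\left(-2,4 \right)}\right) - 3\right) = 1 \left(-5\right) \left(\left(-4 + \sqrt{\left(-2\right)^{2} + 4^{2}}\right) - 3\right) = - 5 \left(\left(-4 + \sqrt{4 + 16}\right) - 3\right) = - 5 \left(\left(-4 + \sqrt{20}\right) - 3\right) = - 5 \left(\left(-4 + 2 \sqrt{5}\right) - 3\right) = - 5 \left(-7 + 2 \sqrt{5}\right) = 35 - 10 \sqrt{5}$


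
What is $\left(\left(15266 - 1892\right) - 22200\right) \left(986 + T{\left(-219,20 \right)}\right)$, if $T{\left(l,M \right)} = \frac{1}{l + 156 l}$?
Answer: $- \frac{99738616054}{11461} \approx -8.7024 \cdot 10^{6}$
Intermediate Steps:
$T{\left(l,M \right)} = \frac{1}{157 l}$
$\left(\left(15266 - 1892\right) - 22200\right) \left(986 + T{\left(-219,20 \right)}\right) = \left(\left(15266 - 1892\right) - 22200\right) \left(986 + \frac{1}{157 \left(-219\right)}\right) = \left(\left(15266 - 1892\right) - 22200\right) \left(986 + \frac{1}{157} \left(- \frac{1}{219}\right)\right) = \left(13374 - 22200\right) \left(986 - \frac{1}{34383}\right) = \left(-8826\right) \frac{33901637}{34383} = - \frac{99738616054}{11461}$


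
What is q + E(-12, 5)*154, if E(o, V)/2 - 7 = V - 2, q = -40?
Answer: 3040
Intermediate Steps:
E(o, V) = 10 + 2*V (E(o, V) = 14 + 2*(V - 2) = 14 + 2*(-2 + V) = 14 + (-4 + 2*V) = 10 + 2*V)
q + E(-12, 5)*154 = -40 + (10 + 2*5)*154 = -40 + (10 + 10)*154 = -40 + 20*154 = -40 + 3080 = 3040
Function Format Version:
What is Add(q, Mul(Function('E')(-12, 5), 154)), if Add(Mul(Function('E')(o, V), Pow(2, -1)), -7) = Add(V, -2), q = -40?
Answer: 3040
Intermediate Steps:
Function('E')(o, V) = Add(10, Mul(2, V)) (Function('E')(o, V) = Add(14, Mul(2, Add(V, -2))) = Add(14, Mul(2, Add(-2, V))) = Add(14, Add(-4, Mul(2, V))) = Add(10, Mul(2, V)))
Add(q, Mul(Function('E')(-12, 5), 154)) = Add(-40, Mul(Add(10, Mul(2, 5)), 154)) = Add(-40, Mul(Add(10, 10), 154)) = Add(-40, Mul(20, 154)) = Add(-40, 3080) = 3040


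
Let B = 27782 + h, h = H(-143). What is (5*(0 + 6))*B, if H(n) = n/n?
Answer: 833490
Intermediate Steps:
H(n) = 1
h = 1
B = 27783 (B = 27782 + 1 = 27783)
(5*(0 + 6))*B = (5*(0 + 6))*27783 = (5*6)*27783 = 30*27783 = 833490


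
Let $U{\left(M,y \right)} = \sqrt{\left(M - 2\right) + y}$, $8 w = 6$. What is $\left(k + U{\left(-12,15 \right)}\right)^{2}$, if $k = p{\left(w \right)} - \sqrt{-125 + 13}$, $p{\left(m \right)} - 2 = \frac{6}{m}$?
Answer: $9 - 88 i \sqrt{7} \approx 9.0 - 232.83 i$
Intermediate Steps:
$w = \frac{3}{4}$ ($w = \frac{1}{8} \cdot 6 = \frac{3}{4} \approx 0.75$)
$U{\left(M,y \right)} = \sqrt{-2 + M + y}$ ($U{\left(M,y \right)} = \sqrt{\left(-2 + M\right) + y} = \sqrt{-2 + M + y}$)
$p{\left(m \right)} = 2 + \frac{6}{m}$
$k = 10 - 4 i \sqrt{7}$ ($k = \left(2 + \frac{6}{\frac{3}{4}}\right) - \sqrt{-125 + 13} = \left(2 + 6 \cdot \frac{4}{3}\right) - \sqrt{-112} = \left(2 + 8\right) - 4 i \sqrt{7} = 10 - 4 i \sqrt{7} \approx 10.0 - 10.583 i$)
$\left(k + U{\left(-12,15 \right)}\right)^{2} = \left(\left(10 - 4 i \sqrt{7}\right) + \sqrt{-2 - 12 + 15}\right)^{2} = \left(\left(10 - 4 i \sqrt{7}\right) + \sqrt{1}\right)^{2} = \left(\left(10 - 4 i \sqrt{7}\right) + 1\right)^{2} = \left(11 - 4 i \sqrt{7}\right)^{2}$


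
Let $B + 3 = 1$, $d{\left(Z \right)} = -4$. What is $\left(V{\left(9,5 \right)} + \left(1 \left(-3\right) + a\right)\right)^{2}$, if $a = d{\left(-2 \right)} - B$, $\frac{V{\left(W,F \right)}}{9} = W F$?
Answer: $160000$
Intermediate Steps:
$V{\left(W,F \right)} = 9 F W$ ($V{\left(W,F \right)} = 9 W F = 9 F W$)
$B = -2$ ($B = -3 + 1 = -2$)
$a = -2$ ($a = -4 - -2 = -4 + 2 = -2$)
$\left(V{\left(9,5 \right)} + \left(1 \left(-3\right) + a\right)\right)^{2} = \left(9 \cdot 5 \cdot 9 + \left(1 \left(-3\right) - 2\right)\right)^{2} = \left(405 - 5\right)^{2} = 400^{2} = 160000$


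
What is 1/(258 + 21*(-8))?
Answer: 1/90 ≈ 0.011111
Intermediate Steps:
1/(258 + 21*(-8)) = 1/(258 - 168) = 1/90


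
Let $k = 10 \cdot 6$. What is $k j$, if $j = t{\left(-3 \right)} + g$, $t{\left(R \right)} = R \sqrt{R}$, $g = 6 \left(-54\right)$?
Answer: $-19440 - 180 i \sqrt{3} \approx -19440.0 - 311.77 i$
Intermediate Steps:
$g = -324$
$t{\left(R \right)} = R^{\frac{3}{2}}$
$k = 60$
$j = -324 - 3 i \sqrt{3}$ ($j = \left(-3\right)^{\frac{3}{2}} - 324 = - 3 i \sqrt{3} - 324 = -324 - 3 i \sqrt{3} \approx -324.0 - 5.1962 i$)
$k j = 60 \left(-324 - 3 i \sqrt{3}\right) = -19440 - 180 i \sqrt{3}$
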